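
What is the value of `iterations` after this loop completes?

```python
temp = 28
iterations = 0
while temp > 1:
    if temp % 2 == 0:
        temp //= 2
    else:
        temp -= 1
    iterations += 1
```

Steps to reduce 28 to 1
`iterations` takes the values: 0 → 1 → 2 → 3 → 4 → 5 → 6

Answer: 6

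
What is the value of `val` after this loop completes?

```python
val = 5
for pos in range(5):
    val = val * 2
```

Multiply by 2, 5 times: 5 * 2^5 = 160
`val` takes the values: 5 → 10 → 20 → 40 → 80 → 160

Answer: 160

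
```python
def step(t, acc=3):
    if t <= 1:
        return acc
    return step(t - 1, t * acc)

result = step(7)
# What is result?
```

Accumulator trace (n, acc): (7, 3) -> (6, 21) -> (5, 126) -> (4, 630) -> (3, 2520) -> (2, 7560) -> (1, 15120) -> return 15120

Answer: 15120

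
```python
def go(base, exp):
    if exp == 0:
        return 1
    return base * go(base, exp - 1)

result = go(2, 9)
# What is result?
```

go(2, 9) = 2 * 2 * 2 * 2 * 2 * 2 * 2 * 2 * 2 = 512

Answer: 512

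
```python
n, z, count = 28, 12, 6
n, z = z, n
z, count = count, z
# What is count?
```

Trace:
`n, z, count = 28, 12, 6` → n = 28; z = 12; count = 6
`n, z = z, n` → n = 12; z = 28
`z, count = count, z` → z = 6; count = 28
So count = 28

Answer: 28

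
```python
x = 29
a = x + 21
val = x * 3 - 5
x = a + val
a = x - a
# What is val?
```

Trace:
`x = 29` → x = 29
`a = x + 21` → a = 50
`val = x * 3 - 5` → val = 82
`x = a + val` → x = 132
`a = x - a` → a = 82
So val = 82

Answer: 82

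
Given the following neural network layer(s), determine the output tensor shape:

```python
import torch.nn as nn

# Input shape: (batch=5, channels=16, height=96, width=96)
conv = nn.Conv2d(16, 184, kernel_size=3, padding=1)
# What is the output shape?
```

Input: (5, 16, 96, 96) -> Output: (5, 184, 96, 96)

Answer: (5, 184, 96, 96)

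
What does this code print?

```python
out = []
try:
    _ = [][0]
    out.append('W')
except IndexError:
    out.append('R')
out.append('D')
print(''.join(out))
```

Execution trace: 'R' (except IndexError) → 'D' (after the try/except). Output: RD

Answer: RD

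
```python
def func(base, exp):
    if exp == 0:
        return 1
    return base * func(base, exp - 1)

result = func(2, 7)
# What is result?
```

func(2, 7) = 2 * 2 * 2 * 2 * 2 * 2 * 2 = 128

Answer: 128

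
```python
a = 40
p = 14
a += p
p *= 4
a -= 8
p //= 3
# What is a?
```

Trace:
`a = 40` → a = 40
`p = 14` → p = 14
`a += p` → a = 54
`p *= 4` → p = 56
`a -= 8` → a = 46
`p //= 3` → p = 18
So a = 46

Answer: 46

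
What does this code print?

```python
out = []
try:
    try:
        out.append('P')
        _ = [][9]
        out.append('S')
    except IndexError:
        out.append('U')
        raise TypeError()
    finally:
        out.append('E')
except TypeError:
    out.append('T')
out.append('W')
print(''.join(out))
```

Execution trace: 'P' (inner try body) → 'U' (inner except IndexError) → 'E' (inner finally) → 'T' (outer except TypeError) → 'W' (after the try/except). Output: PUETW

Answer: PUETW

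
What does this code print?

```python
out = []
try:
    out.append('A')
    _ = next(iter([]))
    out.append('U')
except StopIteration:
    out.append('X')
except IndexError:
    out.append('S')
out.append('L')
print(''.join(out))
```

Execution trace: 'A' (try body) → 'X' (except StopIteration) → 'L' (after the try/except). Output: AXL

Answer: AXL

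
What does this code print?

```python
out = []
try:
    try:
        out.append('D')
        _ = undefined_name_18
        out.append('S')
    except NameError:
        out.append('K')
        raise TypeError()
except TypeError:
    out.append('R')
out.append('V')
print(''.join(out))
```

Execution trace: 'D' (inner try body) → 'K' (inner except NameError) → 'R' (outer except TypeError) → 'V' (after the try/except). Output: DKRV

Answer: DKRV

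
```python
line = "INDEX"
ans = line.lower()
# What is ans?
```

Trace:
`line = "INDEX"` → line = 'INDEX'
`ans = line.lower()` → ans = 'index'
So ans = 'index'

Answer: 'index'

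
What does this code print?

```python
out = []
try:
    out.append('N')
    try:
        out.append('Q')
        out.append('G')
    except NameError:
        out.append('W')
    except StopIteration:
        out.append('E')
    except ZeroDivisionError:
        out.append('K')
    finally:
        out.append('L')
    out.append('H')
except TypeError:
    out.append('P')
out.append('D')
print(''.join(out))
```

Execution trace: 'N' (try body) → 'Q' (inner try body) → 'G' (inner try body, no exception) → 'L' (inner finally) → 'H' (try body, no exception) → 'D' (after the try/except). Output: NQGLHD

Answer: NQGLHD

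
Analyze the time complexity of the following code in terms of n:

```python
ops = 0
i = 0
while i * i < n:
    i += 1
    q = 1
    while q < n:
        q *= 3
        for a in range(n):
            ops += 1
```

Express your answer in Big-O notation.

Each loop level contributes: √n × log n × n. Multiplying the contributions gives O(n√n log n).

Answer: O(n√n log n)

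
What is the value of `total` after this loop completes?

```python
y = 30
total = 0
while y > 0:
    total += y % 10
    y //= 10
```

Sum digits of 30
`total` takes the values: 0 → 3

Answer: 3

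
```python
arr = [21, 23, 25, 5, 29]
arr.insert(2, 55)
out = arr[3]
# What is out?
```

Trace:
`arr = [21, 23, 25, 5, 29]` → arr = [21, 23, 25, 5, 29]
`arr.insert(2, 55)` → arr = [21, 23, 55, 25, 5, 29]
`out = arr[3]` → out = 25
So out = 25

Answer: 25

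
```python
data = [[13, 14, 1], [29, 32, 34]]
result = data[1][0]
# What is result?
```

Trace:
`data = [[13, 14, 1], [29, 32, 34]]` → data = [[13, 14, 1], [29, 32, 34]]
`result = data[1][0]` → result = 29
So result = 29

Answer: 29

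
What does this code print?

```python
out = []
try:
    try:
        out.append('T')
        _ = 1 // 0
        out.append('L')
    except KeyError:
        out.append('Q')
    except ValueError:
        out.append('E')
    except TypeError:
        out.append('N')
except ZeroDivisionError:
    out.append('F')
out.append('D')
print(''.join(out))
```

Execution trace: 'T' (try body) → 'F' (outer except ZeroDivisionError) → 'D' (after the try/except). Output: TFD

Answer: TFD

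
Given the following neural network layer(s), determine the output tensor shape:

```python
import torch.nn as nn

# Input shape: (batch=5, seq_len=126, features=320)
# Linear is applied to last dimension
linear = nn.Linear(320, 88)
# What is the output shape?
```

Input: (5, 126, 320) -> Output: (5, 126, 88)

Answer: (5, 126, 88)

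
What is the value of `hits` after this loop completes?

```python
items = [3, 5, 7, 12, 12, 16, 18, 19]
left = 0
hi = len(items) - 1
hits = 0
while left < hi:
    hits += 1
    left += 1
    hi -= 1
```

Iterations until pointers meet (list length 8)
`hits` takes the values: 0 → 1 → 2 → 3 → 4

Answer: 4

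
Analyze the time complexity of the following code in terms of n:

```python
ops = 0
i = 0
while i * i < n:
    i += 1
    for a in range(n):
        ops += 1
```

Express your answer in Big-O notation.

Each loop level contributes: √n × n. Multiplying the contributions gives O(n√n).

Answer: O(n√n)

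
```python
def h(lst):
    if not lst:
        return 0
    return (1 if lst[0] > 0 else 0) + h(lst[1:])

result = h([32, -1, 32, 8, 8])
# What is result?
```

Count of positive elements in [32, -1, 32, 8, 8] = 4

Answer: 4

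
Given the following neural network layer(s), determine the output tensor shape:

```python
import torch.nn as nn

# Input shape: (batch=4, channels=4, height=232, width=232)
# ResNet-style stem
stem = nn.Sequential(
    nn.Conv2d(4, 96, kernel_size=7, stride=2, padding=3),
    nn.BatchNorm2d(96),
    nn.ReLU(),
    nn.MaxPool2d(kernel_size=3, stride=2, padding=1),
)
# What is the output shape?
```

Input: (4, 4, 232, 232) -> after Conv2d 7x7 stride=2: (4, 96, 116, 116) -> Output: (4, 96, 58, 58)

Answer: (4, 96, 58, 58)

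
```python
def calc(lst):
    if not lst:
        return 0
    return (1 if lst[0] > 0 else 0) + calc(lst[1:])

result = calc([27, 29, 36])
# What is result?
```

Count of positive elements in [27, 29, 36] = 3

Answer: 3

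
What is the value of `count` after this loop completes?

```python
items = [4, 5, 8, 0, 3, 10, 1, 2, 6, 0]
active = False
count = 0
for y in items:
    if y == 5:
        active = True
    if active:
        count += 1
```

Count elements after first 5 in [4, 5, 8, 0, 3, 10, 1, 2, 6, 0]
`count` takes the values: 0 → 1 → 2 → 3 → 4 → 5 → 6 → 7 → 8 → 9

Answer: 9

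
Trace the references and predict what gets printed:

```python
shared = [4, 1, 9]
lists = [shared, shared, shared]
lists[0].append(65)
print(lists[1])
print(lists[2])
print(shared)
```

Key concept: list of same reference.
Step by step:
`shared = [4, 1, 9]` → shared = [4, 1, 9]
`lists = [shared, shared, shared]` → lists = [[4, 1, 9], [4, 1, 9], [4, 1, 9]]
`lists[0].append(65)` → shared = [4, 1, 9, 65]; lists = [[4, 1, 9, 65], [4, 1, 9, 65], [4, 1, 9, 65]]
`print(lists[1])` → prints [4, 1, 9, 65]
`print(lists[2])` → prints [4, 1, 9, 65]
`print(shared)` → prints [4, 1, 9, 65]

Answer:
[4, 1, 9, 65]
[4, 1, 9, 65]
[4, 1, 9, 65]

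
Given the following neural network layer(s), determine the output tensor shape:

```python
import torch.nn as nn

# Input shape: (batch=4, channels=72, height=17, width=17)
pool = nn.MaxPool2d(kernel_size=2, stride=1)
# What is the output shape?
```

Input: (4, 72, 17, 17) -> Output: (4, 72, 16, 16)

Answer: (4, 72, 16, 16)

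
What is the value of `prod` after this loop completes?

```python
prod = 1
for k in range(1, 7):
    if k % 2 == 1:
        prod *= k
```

Product of odd numbers 1 to 6
`prod` takes the values: 1 → 3 → 15

Answer: 15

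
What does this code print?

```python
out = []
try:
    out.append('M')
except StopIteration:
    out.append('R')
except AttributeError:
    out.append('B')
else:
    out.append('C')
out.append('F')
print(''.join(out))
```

Execution trace: 'M' (try body, no exception) → 'C' (else) → 'F' (after the try/except). Output: MCF

Answer: MCF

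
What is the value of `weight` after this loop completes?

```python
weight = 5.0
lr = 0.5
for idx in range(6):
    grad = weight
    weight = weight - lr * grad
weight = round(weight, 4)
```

Gradient descent: w = 5.0 * (1 - 0.5)^6
`weight` takes the values: 5.0 → 2.5 → 1.25 → 0.625 → 0.3125 → 0.15625 → 0.078125 → 0.0781

Answer: 0.0781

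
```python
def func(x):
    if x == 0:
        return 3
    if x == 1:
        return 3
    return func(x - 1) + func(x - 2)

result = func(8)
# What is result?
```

Build up from base cases: func(0)=3, func(1)=3, func(2)=6, func(3)=9, func(4)=15, func(5)=24, func(6)=39, ..., func(8)=102

Answer: 102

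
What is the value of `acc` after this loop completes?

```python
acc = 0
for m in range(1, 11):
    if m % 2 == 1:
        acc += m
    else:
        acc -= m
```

Add odd, subtract even
`acc` takes the values: 0 → 1 → -1 → 2 → -2 → 3 → -3 → 4 → -4 → 5 → -5

Answer: -5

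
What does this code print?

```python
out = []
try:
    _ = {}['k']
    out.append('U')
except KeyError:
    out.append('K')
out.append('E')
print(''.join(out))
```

Execution trace: 'K' (except KeyError) → 'E' (after the try/except). Output: KE

Answer: KE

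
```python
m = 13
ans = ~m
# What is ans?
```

Trace:
`m = 13` → m = 13
`ans = ~m` → ans = -14
So ans = -14

Answer: -14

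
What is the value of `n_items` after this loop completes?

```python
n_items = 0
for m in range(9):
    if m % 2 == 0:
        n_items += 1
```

Count numbers divisible by 2 in range(9)
`n_items` takes the values: 0 → 1 → 2 → 3 → 4 → 5

Answer: 5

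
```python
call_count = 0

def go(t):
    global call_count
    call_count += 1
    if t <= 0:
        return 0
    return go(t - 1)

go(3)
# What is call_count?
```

Linear recursion stepping by 1: 4 calls from t=3 down to ≤0.

Answer: 4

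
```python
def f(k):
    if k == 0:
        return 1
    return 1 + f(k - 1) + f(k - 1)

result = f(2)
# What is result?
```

f(k) = 1 + 2·f(k-1), f(0)=1. Closed form: (1+1)·2^2 - 1 = 7.

Answer: 7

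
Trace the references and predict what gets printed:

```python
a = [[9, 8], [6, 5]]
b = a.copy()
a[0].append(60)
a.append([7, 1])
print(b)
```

Key concept: shallow copy with nested lists.
Step by step:
`a = [[9, 8], [6, 5]]` → a = [[9, 8], [6, 5]]
`b = a.copy()` → b = [[9, 8], [6, 5]]
`a[0].append(60)` → a = [[9, 8, 60], [6, 5]]; b = [[9, 8, 60], [6, 5]]
`a.append([7, 1])` → a = [[9, 8, 60], [6, 5], [7, 1]]
`print(b)` → prints [[9, 8, 60], [6, 5]]

Answer: [[9, 8, 60], [6, 5]]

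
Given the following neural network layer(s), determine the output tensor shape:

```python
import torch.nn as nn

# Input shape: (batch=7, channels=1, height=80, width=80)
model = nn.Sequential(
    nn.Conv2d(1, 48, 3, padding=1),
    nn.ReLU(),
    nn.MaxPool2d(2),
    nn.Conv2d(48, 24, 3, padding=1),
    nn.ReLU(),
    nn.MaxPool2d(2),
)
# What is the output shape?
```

Input: (7, 1, 80, 80) -> after first Conv2d: (7, 48, 80, 80) -> after first MaxPool2d: (7, 48, 40, 40) -> after second Conv2d: (7, 24, 40, 40) -> Output: (7, 24, 20, 20)

Answer: (7, 24, 20, 20)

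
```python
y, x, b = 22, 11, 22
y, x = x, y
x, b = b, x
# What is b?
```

Trace:
`y, x, b = 22, 11, 22` → y = 22; x = 11; b = 22
`y, x = x, y` → y = 11; x = 22
`x, b = b, x` → x = 22; b = 22
So b = 22

Answer: 22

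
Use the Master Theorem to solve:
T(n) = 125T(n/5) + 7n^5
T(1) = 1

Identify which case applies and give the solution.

a=125, b=5, f(n)=7n^5. log_5(125) = 3. Since c=5 > 3 and the regularity condition holds (125(n/5)^5 = (125/5^5)n^5 with 125/5^5 < 1), Case 3 applies: T(n) = Θ(f(n)) = O(n^5).

Answer: O(n^5) - Case 3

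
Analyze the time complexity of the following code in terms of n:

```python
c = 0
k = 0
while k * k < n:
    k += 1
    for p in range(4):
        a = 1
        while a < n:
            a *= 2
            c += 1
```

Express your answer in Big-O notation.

Each loop level contributes: √n × 1 × log n. Multiplying the contributions gives O(√n log n).

Answer: O(√n log n)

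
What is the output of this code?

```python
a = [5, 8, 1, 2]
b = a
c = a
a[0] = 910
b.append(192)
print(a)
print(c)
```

Key concept: multiple aliases.
Step by step:
`a = [5, 8, 1, 2]` → a = [5, 8, 1, 2]
`b = a` → b = [5, 8, 1, 2] (same object as a)
`c = a` → c = [5, 8, 1, 2] (same object as a, b)
`a[0] = 910` → a = [910, 8, 1, 2] (same object as b, c); b = [910, 8, 1, 2] (same object as a, c); c = [910, 8, 1, 2] (same object as a, b)
`b.append(192)` → a = [910, 8, 1, 2, 192] (same object as b, c); b = [910, 8, 1, 2, 192] (same object as a, c); c = [910, 8, 1, 2, 192] (same object as a, b)
`print(a)` → prints [910, 8, 1, 2, 192]
`print(c)` → prints [910, 8, 1, 2, 192]

Answer:
[910, 8, 1, 2, 192]
[910, 8, 1, 2, 192]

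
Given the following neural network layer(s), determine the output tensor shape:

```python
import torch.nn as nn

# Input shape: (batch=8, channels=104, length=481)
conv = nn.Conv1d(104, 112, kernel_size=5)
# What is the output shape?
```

Input: (8, 104, 481) -> Output: (8, 112, 477)

Answer: (8, 112, 477)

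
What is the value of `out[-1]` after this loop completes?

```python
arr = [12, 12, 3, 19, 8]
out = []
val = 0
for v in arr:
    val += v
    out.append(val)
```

Cumulative sum ends at 54
`out` takes the values: [] → [12] → [12, 24] → [12, 24, 27] → [12, 24, 27, 46] → [12, 24, 27, 46, 54]
So `out[-1]` = 54

Answer: 54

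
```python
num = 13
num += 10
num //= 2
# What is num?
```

Trace:
`num = 13` → num = 13
`num += 10` → num = 23
`num //= 2` → num = 11
So num = 11

Answer: 11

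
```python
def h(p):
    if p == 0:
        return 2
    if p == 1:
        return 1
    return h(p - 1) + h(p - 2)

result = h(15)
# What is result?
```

Build up from base cases: h(0)=2, h(1)=1, h(2)=3, h(3)=4, h(4)=7, h(5)=11, h(6)=18, ..., h(15)=1364

Answer: 1364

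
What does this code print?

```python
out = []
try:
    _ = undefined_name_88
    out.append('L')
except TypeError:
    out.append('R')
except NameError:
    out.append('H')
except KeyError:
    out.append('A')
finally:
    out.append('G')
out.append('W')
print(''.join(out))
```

Execution trace: 'H' (except NameError) → 'G' (finally) → 'W' (after the try/except). Output: HGW

Answer: HGW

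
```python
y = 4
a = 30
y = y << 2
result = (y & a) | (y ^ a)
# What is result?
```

Trace:
`y = 4` → y = 4
`a = 30` → a = 30
`y = y << 2` → y = 16
`result = (y & a) | (y ^ a)` → result = 30
So result = 30

Answer: 30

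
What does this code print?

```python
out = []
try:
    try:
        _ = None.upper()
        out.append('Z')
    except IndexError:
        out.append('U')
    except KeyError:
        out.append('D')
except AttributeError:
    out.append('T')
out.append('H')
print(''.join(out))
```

Execution trace: 'T' (outer except AttributeError) → 'H' (after the try/except). Output: TH

Answer: TH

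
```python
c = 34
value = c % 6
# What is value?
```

Trace:
`c = 34` → c = 34
`value = c % 6` → value = 4
So value = 4

Answer: 4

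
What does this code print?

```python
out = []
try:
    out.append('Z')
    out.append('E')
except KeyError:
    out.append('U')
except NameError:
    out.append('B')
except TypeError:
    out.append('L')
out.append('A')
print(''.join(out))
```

Execution trace: 'Z' (try body) → 'E' (try body, no exception) → 'A' (after the try/except). Output: ZEA

Answer: ZEA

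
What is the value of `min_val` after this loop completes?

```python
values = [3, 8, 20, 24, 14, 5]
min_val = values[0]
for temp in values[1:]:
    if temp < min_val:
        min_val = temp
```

Minimum of [3, 8, 20, 24, 14, 5]
`min_val` takes the values: 3

Answer: 3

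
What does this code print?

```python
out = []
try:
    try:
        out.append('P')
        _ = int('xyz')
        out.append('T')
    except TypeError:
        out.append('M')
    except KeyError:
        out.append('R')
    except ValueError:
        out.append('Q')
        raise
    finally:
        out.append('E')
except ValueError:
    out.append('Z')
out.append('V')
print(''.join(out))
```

Execution trace: 'P' (inner try body) → 'Q' (inner except ValueError) → 'E' (inner finally) → 'Z' (outer except ValueError) → 'V' (after the try/except). Output: PQEZV

Answer: PQEZV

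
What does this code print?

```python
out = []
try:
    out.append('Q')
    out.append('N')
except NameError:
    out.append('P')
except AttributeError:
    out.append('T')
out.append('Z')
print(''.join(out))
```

Execution trace: 'Q' (try body) → 'N' (try body, no exception) → 'Z' (after the try/except). Output: QNZ

Answer: QNZ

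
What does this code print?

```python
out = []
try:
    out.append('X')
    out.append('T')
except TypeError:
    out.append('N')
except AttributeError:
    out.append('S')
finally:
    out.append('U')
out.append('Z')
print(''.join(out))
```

Execution trace: 'X' (try body) → 'T' (try body, no exception) → 'U' (finally) → 'Z' (after the try/except). Output: XTUZ

Answer: XTUZ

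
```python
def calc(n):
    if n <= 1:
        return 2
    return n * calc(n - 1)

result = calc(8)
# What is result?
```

calc(8) = 8 * 7 * 6 * 5 * 4 * 3 * 2 * 2 = 80640

Answer: 80640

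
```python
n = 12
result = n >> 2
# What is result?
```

Trace:
`n = 12` → n = 12
`result = n >> 2` → result = 3
So result = 3

Answer: 3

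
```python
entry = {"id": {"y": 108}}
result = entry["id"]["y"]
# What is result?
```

Trace:
`entry = {"id": {"y": 108}}` → entry = {'id': {'y': 108}}
`result = entry["id"]["y"]` → result = 108
So result = 108

Answer: 108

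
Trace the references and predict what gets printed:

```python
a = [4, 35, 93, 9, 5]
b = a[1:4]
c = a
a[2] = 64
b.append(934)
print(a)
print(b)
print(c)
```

Key concept: slice vs alias.
Step by step:
`a = [4, 35, 93, 9, 5]` → a = [4, 35, 93, 9, 5]
`b = a[1:4]` → b = [35, 93, 9]
`c = a` → c = [4, 35, 93, 9, 5] (same object as a)
`a[2] = 64` → a = [4, 35, 64, 9, 5] (same object as c); c = [4, 35, 64, 9, 5] (same object as a)
`b.append(934)` → b = [35, 93, 9, 934]
`print(a)` → prints [4, 35, 64, 9, 5]
`print(b)` → prints [35, 93, 9, 934]
`print(c)` → prints [4, 35, 64, 9, 5]

Answer:
[4, 35, 64, 9, 5]
[35, 93, 9, 934]
[4, 35, 64, 9, 5]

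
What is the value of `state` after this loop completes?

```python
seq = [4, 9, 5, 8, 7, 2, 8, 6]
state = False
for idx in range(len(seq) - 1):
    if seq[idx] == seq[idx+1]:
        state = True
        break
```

Check consecutive duplicates in [4, 9, 5, 8, 7, 2, 8, 6]
`state` takes the values: False

Answer: False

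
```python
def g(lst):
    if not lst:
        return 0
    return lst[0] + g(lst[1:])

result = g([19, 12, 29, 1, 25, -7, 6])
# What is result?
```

19 + 12 + 29 + 1 + 25 + (-7) + 6 + 0 = 85

Answer: 85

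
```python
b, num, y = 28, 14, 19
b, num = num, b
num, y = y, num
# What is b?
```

Trace:
`b, num, y = 28, 14, 19` → b = 28; num = 14; y = 19
`b, num = num, b` → b = 14; num = 28
`num, y = y, num` → num = 19; y = 28
So b = 14

Answer: 14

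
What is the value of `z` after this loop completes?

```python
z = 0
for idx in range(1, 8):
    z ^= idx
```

XOR of 1 to 7
`z` takes the values: 0 → 1 → 3 → 0 → 4 → 1 → 7 → 0

Answer: 0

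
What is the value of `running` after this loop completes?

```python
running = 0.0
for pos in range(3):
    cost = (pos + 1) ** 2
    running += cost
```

Sum of squared losses 1² + 2² + ... + 3²
`running` takes the values: 0.0 → 1.0 → 5.0 → 14.0

Answer: 14.0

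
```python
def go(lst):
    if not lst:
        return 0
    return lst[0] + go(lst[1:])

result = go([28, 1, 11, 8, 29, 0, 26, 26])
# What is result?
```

28 + 1 + 11 + 8 + 29 + 0 + 26 + 26 + 0 = 129

Answer: 129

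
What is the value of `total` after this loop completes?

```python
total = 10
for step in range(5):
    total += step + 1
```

Start at 10, add 1 to 5 = 25
`total` takes the values: 10 → 11 → 13 → 16 → 20 → 25

Answer: 25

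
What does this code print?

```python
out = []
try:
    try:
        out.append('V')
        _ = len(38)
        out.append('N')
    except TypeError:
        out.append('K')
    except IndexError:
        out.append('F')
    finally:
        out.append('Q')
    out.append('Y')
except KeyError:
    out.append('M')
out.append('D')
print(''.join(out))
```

Execution trace: 'V' (inner try body) → 'K' (inner except TypeError) → 'Q' (inner finally) → 'Y' (try body, no exception) → 'D' (after the try/except). Output: VKQYD

Answer: VKQYD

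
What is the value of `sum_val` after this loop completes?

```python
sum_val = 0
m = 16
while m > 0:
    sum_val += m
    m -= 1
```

Sum 16 down to 1
`sum_val` takes the values: 0 → 16 → 31 → 45 → 58 → 70 → 81 → 91 → 100 → 108 → 115 → 121 → 126 → 130 → 133 → 135 → 136

Answer: 136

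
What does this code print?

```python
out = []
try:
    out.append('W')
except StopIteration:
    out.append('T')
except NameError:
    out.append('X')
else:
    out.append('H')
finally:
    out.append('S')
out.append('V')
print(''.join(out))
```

Execution trace: 'W' (try body, no exception) → 'H' (else) → 'S' (finally) → 'V' (after the try/except). Output: WHSV

Answer: WHSV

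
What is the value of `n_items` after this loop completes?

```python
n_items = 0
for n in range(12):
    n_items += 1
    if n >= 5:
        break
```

Loop breaks when n reaches 5, n_items is 6
`n_items` takes the values: 0 → 1 → 2 → 3 → 4 → 5 → 6

Answer: 6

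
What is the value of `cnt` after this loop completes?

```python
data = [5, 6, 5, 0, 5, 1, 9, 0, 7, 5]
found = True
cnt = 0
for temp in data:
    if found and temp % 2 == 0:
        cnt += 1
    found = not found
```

Count even values at even positions
`cnt` takes the values: 0

Answer: 0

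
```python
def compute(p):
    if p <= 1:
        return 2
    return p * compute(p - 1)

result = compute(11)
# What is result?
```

compute(11) = 11 * 10 * 9 * 8 * 7 * 6 * 5 * 4 * 3 * 2 * 2 = 79833600

Answer: 79833600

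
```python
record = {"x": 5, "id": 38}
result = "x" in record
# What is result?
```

Trace:
`record = {"x": 5, "id": 38}` → record = {'x': 5, 'id': 38}
`result = "x" in record` → result = True
So result = True

Answer: True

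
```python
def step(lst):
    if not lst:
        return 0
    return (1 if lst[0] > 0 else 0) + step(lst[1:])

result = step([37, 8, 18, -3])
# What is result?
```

Count of positive elements in [37, 8, 18, -3] = 3

Answer: 3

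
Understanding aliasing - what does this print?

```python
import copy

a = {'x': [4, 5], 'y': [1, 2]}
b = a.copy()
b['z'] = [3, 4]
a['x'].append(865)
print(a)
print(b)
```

Key concept: shallow copy of dict with mutable values.
Step by step:
`a = {'x': [4, 5], 'y': [1, 2]}` → a = {'x': [4, 5], 'y': [1, 2]}
`b = a.copy()` → b = {'x': [4, 5], 'y': [1, 2]}
`b['z'] = [3, 4]` → b = {'x': [4, 5], 'y': [1, 2], 'z': [3, 4]}
`a['x'].append(865)` → a = {'x': [4, 5, 865], 'y': [1, 2]}; b = {'x': [4, 5, 865], 'y': [1, 2], 'z': [3, 4]}
`print(a)` → prints {'x': [4, 5, 865], 'y': [1, 2]}
`print(b)` → prints {'x': [4, 5, 865], 'y': [1, 2], 'z': [3, 4]}

Answer:
{'x': [4, 5, 865], 'y': [1, 2]}
{'x': [4, 5, 865], 'y': [1, 2], 'z': [3, 4]}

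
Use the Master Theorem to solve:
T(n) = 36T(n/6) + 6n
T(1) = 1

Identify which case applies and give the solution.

a=36, b=6, f(n)=6n. log_6(36) = 2. Since c=1 < 2, Case 1 applies: T(n) = Θ(n^log_b(a)) = O(n^2).

Answer: O(n^2) - Case 1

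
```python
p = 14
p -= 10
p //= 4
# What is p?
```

Trace:
`p = 14` → p = 14
`p -= 10` → p = 4
`p //= 4` → p = 1
So p = 1

Answer: 1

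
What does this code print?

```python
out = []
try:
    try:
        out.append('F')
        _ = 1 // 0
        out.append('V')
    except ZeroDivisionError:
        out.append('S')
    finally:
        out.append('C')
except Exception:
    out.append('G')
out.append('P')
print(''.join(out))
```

Execution trace: 'F' (inner try body) → 'S' (inner except ZeroDivisionError) → 'C' (inner finally) → 'P' (after the try/except). Output: FSCP

Answer: FSCP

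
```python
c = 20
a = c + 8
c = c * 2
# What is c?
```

Trace:
`c = 20` → c = 20
`a = c + 8` → a = 28
`c = c * 2` → c = 40
So c = 40

Answer: 40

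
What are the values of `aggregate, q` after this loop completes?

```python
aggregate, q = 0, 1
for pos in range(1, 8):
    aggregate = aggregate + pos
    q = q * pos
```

Sum and factorial of 1 to 7
`aggregate, q` takes the values: (0, 1) → (1, 1) → (3, 1) → (3, 2) → (6, 2) → (6, 6) → (10, 6) → (10, 24) → (15, 24) → (15, 120) → (21, 120) → (21, 720) → (28, 720) → (28, 5040)

Answer: 28, 5040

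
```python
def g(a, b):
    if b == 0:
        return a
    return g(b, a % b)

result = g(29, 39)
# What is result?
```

g(29, 39) -> g(39, 29) -> g(29, 10) -> g(10, 9) -> g(9, 1) -> g(1, 0) -> 1

Answer: 1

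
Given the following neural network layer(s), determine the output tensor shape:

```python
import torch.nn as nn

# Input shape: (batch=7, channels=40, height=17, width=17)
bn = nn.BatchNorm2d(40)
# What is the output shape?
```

Input: (7, 40, 17, 17) -> Output: (7, 40, 17, 17)

Answer: (7, 40, 17, 17)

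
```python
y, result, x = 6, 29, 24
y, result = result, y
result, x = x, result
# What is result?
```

Trace:
`y, result, x = 6, 29, 24` → y = 6; result = 29; x = 24
`y, result = result, y` → y = 29; result = 6
`result, x = x, result` → result = 24; x = 6
So result = 24

Answer: 24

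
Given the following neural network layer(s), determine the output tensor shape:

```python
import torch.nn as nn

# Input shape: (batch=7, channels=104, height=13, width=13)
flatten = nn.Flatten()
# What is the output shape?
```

Input: (7, 104, 13, 13) -> Output: (7, 17576)

Answer: (7, 17576)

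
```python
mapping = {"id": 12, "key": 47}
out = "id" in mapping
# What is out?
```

Trace:
`mapping = {"id": 12, "key": 47}` → mapping = {'id': 12, 'key': 47}
`out = "id" in mapping` → out = True
So out = True

Answer: True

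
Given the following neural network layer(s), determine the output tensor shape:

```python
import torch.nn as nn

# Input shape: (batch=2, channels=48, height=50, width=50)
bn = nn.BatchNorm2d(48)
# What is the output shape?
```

Input: (2, 48, 50, 50) -> Output: (2, 48, 50, 50)

Answer: (2, 48, 50, 50)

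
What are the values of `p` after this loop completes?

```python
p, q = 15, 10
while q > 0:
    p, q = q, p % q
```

GCD of 15 and 10
`p` takes the values: 15 → 10 → 5

Answer: 5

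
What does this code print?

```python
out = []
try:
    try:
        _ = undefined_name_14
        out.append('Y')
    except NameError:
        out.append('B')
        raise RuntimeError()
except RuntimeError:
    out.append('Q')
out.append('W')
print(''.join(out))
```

Execution trace: 'B' (inner except NameError) → 'Q' (outer except RuntimeError) → 'W' (after the try/except). Output: BQW

Answer: BQW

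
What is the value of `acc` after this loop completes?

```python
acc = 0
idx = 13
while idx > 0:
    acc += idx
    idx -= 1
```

Sum 13 down to 1
`acc` takes the values: 0 → 13 → 25 → 36 → 46 → 55 → 63 → 70 → 76 → 81 → 85 → 88 → 90 → 91

Answer: 91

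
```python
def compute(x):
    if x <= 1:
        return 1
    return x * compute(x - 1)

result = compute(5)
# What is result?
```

compute(5) = 5 * 4 * 3 * 2 * 1 = 120

Answer: 120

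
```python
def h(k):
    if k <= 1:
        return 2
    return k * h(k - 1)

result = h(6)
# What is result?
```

h(6) = 6 * 5 * 4 * 3 * 2 * 2 = 1440

Answer: 1440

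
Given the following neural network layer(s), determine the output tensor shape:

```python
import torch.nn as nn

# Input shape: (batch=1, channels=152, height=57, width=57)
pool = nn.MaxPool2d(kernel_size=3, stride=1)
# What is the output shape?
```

Input: (1, 152, 57, 57) -> Output: (1, 152, 55, 55)

Answer: (1, 152, 55, 55)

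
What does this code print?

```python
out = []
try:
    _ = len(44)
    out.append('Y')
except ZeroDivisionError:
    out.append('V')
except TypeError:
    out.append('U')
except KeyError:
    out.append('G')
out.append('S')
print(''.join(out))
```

Execution trace: 'U' (except TypeError) → 'S' (after the try/except). Output: US

Answer: US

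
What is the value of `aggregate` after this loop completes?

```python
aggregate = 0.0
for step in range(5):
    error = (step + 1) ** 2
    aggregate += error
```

Sum of squared losses 1² + 2² + ... + 5²
`aggregate` takes the values: 0.0 → 1.0 → 5.0 → 14.0 → 30.0 → 55.0

Answer: 55.0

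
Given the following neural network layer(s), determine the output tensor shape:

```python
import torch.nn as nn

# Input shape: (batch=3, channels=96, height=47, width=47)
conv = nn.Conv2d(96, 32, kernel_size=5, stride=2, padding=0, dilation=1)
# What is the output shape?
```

Input: (3, 96, 47, 47) -> Output: (3, 32, 22, 22)

Answer: (3, 32, 22, 22)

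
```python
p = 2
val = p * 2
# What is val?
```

Trace:
`p = 2` → p = 2
`val = p * 2` → val = 4
So val = 4

Answer: 4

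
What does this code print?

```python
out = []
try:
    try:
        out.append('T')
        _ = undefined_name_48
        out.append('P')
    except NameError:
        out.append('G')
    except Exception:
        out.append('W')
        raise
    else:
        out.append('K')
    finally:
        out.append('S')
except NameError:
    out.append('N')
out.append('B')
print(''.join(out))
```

Execution trace: 'T' (inner try body) → 'G' (inner except NameError) → 'S' (inner finally) → 'B' (after the try/except). Output: TGSB

Answer: TGSB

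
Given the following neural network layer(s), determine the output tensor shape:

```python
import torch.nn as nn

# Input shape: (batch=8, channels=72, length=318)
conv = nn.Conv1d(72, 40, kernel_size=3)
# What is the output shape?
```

Input: (8, 72, 318) -> Output: (8, 40, 316)

Answer: (8, 40, 316)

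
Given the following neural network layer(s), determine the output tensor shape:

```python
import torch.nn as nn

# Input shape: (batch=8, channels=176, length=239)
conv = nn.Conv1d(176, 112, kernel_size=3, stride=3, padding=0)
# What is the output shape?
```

Input: (8, 176, 239) -> Output: (8, 112, 79)

Answer: (8, 112, 79)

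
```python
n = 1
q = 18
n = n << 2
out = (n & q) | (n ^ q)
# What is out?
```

Trace:
`n = 1` → n = 1
`q = 18` → q = 18
`n = n << 2` → n = 4
`out = (n & q) | (n ^ q)` → out = 22
So out = 22

Answer: 22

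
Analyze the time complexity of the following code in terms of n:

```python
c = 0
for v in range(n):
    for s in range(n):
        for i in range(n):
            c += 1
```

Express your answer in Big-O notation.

Each loop level contributes: n × n × n. Multiplying the contributions gives O(n^3).

Answer: O(n^3)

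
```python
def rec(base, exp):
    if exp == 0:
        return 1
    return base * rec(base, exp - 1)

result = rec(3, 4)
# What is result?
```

rec(3, 4) = 3 * 3 * 3 * 3 = 81

Answer: 81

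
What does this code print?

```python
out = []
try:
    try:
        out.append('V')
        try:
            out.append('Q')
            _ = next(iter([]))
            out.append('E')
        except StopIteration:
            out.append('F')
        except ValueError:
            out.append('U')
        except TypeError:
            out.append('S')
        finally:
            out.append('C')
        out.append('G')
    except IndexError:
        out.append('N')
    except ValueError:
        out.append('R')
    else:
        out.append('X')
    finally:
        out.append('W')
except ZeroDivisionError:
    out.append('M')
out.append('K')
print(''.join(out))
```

Execution trace: 'V' (try body) → 'Q' (inner try body) → 'F' (inner except StopIteration) → 'C' (inner finally) → 'G' (try body, no exception) → 'X' (else) → 'W' (finally) → 'K' (after the try/except). Output: VQFCGXWK

Answer: VQFCGXWK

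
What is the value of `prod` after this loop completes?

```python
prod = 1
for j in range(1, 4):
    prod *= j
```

3! = 6
`prod` takes the values: 1 → 2 → 6

Answer: 6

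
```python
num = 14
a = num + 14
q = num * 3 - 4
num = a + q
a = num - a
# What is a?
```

Trace:
`num = 14` → num = 14
`a = num + 14` → a = 28
`q = num * 3 - 4` → q = 38
`num = a + q` → num = 66
`a = num - a` → a = 38
So a = 38

Answer: 38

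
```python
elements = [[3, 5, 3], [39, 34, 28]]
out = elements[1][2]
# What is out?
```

Trace:
`elements = [[3, 5, 3], [39, 34, 28]]` → elements = [[3, 5, 3], [39, 34, 28]]
`out = elements[1][2]` → out = 28
So out = 28

Answer: 28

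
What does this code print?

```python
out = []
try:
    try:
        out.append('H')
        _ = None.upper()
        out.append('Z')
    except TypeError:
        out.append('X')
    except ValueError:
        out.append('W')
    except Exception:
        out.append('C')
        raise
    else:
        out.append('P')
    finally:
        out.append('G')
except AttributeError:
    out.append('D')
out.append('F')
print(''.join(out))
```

Execution trace: 'H' (try body) → 'C' (except Exception) → 'G' (finally) → 'D' (outer except AttributeError) → 'F' (after the try/except). Output: HCGDF

Answer: HCGDF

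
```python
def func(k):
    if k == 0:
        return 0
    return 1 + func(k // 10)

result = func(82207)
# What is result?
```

Count of digits of 82207: 5

Answer: 5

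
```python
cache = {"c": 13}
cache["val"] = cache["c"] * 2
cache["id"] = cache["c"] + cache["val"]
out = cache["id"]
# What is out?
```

Trace:
`cache = {"c": 13}` → cache = {'c': 13}
`cache["val"] = cache["c"] * 2` → cache = {'c': 13, 'val': 26}
`cache["id"] = cache["c"] + cache["val"]` → cache = {'c': 13, 'val': 26, 'id': 39}
`out = cache["id"]` → out = 39
So out = 39

Answer: 39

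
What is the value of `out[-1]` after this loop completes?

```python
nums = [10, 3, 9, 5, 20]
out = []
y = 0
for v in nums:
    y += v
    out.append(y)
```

Cumulative sum ends at 47
`out` takes the values: [] → [10] → [10, 13] → [10, 13, 22] → [10, 13, 22, 27] → [10, 13, 22, 27, 47]
So `out[-1]` = 47

Answer: 47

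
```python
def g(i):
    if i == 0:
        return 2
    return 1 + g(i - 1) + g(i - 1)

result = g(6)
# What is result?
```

g(i) = 1 + 2·g(i-1), g(0)=2. Closed form: (2+1)·2^6 - 1 = 191.

Answer: 191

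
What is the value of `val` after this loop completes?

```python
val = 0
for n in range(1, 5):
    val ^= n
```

XOR of 1 to 4
`val` takes the values: 0 → 1 → 3 → 0 → 4

Answer: 4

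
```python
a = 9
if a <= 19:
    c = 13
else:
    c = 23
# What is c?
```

Trace:
`a = 9` → a = 9
`if a <= 19: ...` → a <= 19 is True → c = 13
So c = 13

Answer: 13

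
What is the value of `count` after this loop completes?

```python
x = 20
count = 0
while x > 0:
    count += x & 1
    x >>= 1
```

Count set bits in 20 (binary: 0b10100)
`count` takes the values: 0 → 1 → 2

Answer: 2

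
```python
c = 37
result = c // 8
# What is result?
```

Trace:
`c = 37` → c = 37
`result = c // 8` → result = 4
So result = 4

Answer: 4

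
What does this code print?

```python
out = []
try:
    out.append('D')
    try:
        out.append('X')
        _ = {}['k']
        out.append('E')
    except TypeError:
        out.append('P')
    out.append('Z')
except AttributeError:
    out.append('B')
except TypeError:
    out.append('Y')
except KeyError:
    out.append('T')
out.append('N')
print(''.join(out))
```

Execution trace: 'D' (try body) → 'X' (inner try body) → 'T' (except KeyError) → 'N' (after the try/except). Output: DXTN

Answer: DXTN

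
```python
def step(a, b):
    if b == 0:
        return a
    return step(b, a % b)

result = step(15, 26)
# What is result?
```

step(15, 26) -> step(26, 15) -> step(15, 11) -> step(11, 4) -> step(4, 3) -> step(3, 1) -> step(1, 0) -> 1

Answer: 1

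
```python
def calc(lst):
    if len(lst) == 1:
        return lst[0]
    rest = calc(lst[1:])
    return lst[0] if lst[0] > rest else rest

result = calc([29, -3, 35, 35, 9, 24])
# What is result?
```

Recursive max over [29, -3, 35, 35, 9, 24] = 35

Answer: 35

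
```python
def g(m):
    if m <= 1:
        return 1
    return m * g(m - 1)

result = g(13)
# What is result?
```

g(13) = 13 * 12 * 11 * 10 * 9 * 8 * 7 * 6 * 5 * 4 * 3 * 2 * 1 = 6227020800

Answer: 6227020800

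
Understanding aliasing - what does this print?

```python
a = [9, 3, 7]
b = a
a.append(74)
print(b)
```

Key concept: basic list aliasing.
Step by step:
`a = [9, 3, 7]` → a = [9, 3, 7]
`b = a` → b = [9, 3, 7] (same object as a)
`a.append(74)` → a = [9, 3, 7, 74] (same object as b); b = [9, 3, 7, 74] (same object as a)
`print(b)` → prints [9, 3, 7, 74]

Answer: [9, 3, 7, 74]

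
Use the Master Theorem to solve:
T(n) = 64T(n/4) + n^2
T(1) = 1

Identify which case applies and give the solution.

a=64, b=4, f(n)=n^2. log_4(64) = 3. Since c=2 < 3, Case 1 applies: T(n) = Θ(n^log_b(a)) = O(n^3).

Answer: O(n^3) - Case 1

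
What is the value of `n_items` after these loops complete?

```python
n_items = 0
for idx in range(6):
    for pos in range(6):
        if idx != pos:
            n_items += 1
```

6² - 6 (exclude diagonal)
`n_items` takes the values: 0 → 1 → 2 → 3 → 4 → 5 → 6 → 7 → 8 → 9 → 10 → 11 → 12 → 13 → 14 → 15 → 16 → 17 → 18 → 19 → 20 → 21 → 22 → 23 → 24 → 25 → 26 → 27 → 28 → 29 → 30

Answer: 30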